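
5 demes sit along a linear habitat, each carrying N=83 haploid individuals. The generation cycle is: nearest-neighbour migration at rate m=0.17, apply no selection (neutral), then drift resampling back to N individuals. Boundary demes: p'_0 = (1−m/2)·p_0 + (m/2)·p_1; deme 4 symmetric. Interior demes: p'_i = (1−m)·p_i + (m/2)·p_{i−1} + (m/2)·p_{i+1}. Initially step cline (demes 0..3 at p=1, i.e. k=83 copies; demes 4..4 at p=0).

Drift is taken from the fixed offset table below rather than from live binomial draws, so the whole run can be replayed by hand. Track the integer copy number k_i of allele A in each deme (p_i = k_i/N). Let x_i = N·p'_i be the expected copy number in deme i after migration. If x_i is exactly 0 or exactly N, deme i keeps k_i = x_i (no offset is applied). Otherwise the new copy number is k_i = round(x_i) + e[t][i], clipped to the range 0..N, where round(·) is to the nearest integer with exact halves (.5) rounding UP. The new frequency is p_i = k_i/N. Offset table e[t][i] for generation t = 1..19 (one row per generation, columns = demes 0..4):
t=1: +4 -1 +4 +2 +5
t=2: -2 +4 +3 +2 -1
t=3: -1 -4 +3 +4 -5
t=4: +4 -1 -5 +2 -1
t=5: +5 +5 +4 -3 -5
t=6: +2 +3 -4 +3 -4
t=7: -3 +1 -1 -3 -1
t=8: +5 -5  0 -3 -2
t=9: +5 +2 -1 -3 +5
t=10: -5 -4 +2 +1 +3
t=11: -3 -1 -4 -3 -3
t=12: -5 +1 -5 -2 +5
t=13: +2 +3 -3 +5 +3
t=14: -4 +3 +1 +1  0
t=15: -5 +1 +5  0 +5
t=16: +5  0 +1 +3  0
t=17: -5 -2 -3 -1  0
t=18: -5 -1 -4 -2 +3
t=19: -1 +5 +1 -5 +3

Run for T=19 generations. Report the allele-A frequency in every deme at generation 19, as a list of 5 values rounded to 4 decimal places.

t=0: k=[83 83 83 83 0]
t=1: x=[83.0000 83.0000 83.0000 75.9450 7.0550] k=[83 83 83 78 12]
t=2: x=[83.0000 83.0000 82.5750 72.8150 17.6100] k=[83 83 83 75 17]
t=3: x=[83.0000 83.0000 82.3200 70.7500 21.9300] k=[83 83 83 75 17]
t=4: x=[83.0000 83.0000 82.3200 70.7500 21.9300] k=[83 83 77 73 21]
t=5: x=[83.0000 82.4900 77.1700 68.9200 25.4200] k=[83 83 81 66 20]
t=6: x=[83.0000 82.8300 79.8950 63.3650 23.9100] k=[83 83 76 66 20]
t=7: x=[83.0000 82.4050 75.7450 62.9400 23.9100] k=[83 83 75 60 23]
t=8: x=[83.0000 82.3200 74.4050 58.1300 26.1450] k=[83 77 74 55 24]
t=9: x=[82.4900 77.2550 72.6400 53.9800 26.6350] k=[83 79 72 51 32]
t=10: x=[82.6600 78.7450 70.8100 51.1700 33.6150] k=[78 75 73 52 37]
t=11: x=[77.7450 75.0850 71.3850 52.5100 38.2750] k=[75 74 67 50 35]
t=12: x=[74.9150 73.4900 66.1500 50.1700 36.2750] k=[70 74 61 48 41]
t=13: x=[70.3400 72.5550 61.0000 48.5100 41.5950] k=[72 76 58 54 45]
t=14: x=[72.3400 74.1300 59.1900 53.5750 45.7650] k=[68 77 60 55 46]
t=15: x=[68.7650 74.7900 61.0200 54.6600 46.7650] k=[64 76 66 55 52]
t=16: x=[65.0200 74.1300 65.9150 55.6800 52.2550] k=[70 74 67 59 52]
t=17: x=[70.3400 73.0650 66.9150 59.0850 52.5950] k=[65 71 64 58 53]
t=18: x=[65.5100 69.8950 64.0850 58.0850 53.4250] k=[61 69 60 56 56]
t=19: x=[61.6800 67.5550 60.4250 56.3400 56.0000] k=[61 73 61 51 59]

[0.7349, 0.8795, 0.7349, 0.6145, 0.7108]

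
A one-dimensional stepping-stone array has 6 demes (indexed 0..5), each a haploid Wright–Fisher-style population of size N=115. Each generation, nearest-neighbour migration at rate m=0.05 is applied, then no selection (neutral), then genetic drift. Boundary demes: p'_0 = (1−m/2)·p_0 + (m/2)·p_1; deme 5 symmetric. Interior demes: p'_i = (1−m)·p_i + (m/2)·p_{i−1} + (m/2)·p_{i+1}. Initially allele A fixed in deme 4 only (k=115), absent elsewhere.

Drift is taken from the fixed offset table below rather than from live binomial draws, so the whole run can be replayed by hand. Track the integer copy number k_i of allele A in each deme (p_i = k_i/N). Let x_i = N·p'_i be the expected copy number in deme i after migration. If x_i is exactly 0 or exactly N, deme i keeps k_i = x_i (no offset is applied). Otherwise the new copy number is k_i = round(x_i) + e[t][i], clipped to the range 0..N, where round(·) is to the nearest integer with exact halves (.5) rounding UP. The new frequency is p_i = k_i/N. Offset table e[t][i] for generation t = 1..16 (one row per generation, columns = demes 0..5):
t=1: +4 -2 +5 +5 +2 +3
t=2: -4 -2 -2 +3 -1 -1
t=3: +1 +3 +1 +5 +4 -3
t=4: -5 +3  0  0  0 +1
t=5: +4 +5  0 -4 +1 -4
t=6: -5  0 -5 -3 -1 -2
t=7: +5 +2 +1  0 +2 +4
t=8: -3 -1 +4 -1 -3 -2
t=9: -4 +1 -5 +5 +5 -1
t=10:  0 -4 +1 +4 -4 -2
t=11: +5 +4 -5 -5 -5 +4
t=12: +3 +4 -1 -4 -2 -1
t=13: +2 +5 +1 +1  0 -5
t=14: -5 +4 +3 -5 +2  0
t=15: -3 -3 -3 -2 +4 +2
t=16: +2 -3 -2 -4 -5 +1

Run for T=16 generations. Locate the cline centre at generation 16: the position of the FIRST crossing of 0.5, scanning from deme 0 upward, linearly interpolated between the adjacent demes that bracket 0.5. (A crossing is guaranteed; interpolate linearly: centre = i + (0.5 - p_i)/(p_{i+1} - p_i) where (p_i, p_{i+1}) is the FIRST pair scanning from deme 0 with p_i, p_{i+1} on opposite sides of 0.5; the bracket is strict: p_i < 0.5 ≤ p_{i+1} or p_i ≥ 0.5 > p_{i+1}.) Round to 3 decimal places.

t=0: k=[0 0 0 0 115 0]
t=1: x=[0.0000 0.0000 0.0000 2.8750 109.2500 2.8750] k=[0 0 0 8 111 6]
t=2: x=[0.0000 0.0000 0.2000 10.3750 105.8000 8.6250] k=[0 0 0 13 105 8]
t=3: x=[0.0000 0.0000 0.3250 14.9750 100.2750 10.4250] k=[0 0 1 20 104 7]
t=4: x=[0.0000 0.0250 1.4500 21.6250 99.4750 9.4250] k=[0 3 1 22 99 10]
t=5: x=[0.0750 2.8750 1.5750 23.4000 94.8500 12.2250] k=[4 8 2 19 96 8]
t=6: x=[4.1000 7.7500 2.5750 20.5000 91.8750 10.2000] k=[0 8 0 18 91 8]
t=7: x=[0.2000 7.6000 0.6500 19.3750 87.1000 10.0750] k=[5 10 2 19 89 14]
t=8: x=[5.1250 9.6750 2.6250 20.3250 85.3750 15.8750] k=[2 9 7 19 82 14]
t=9: x=[2.1750 8.7750 7.3500 20.2750 78.7250 15.7000] k=[0 10 2 25 84 15]
t=10: x=[0.2500 9.5500 2.7750 25.9000 80.8000 16.7250] k=[0 6 4 30 77 15]
t=11: x=[0.1500 5.8000 4.7000 30.5250 74.2750 16.5500] k=[5 10 0 26 69 21]
t=12: x=[5.1250 9.6250 0.9000 26.4250 66.7250 22.2000] k=[8 14 0 22 65 21]
t=13: x=[8.1500 13.5000 0.9000 22.5250 62.8250 22.1000] k=[10 19 2 24 63 17]
t=14: x=[10.2250 18.3500 2.9750 24.4250 60.8750 18.1500] k=[5 22 6 19 63 18]
t=15: x=[5.4250 21.1750 6.7250 19.7750 60.7750 19.1250] k=[2 18 4 18 65 21]
t=16: x=[2.4000 17.2500 4.7000 18.8250 62.7250 22.1000] k=[4 14 3 15 58 23]

3.988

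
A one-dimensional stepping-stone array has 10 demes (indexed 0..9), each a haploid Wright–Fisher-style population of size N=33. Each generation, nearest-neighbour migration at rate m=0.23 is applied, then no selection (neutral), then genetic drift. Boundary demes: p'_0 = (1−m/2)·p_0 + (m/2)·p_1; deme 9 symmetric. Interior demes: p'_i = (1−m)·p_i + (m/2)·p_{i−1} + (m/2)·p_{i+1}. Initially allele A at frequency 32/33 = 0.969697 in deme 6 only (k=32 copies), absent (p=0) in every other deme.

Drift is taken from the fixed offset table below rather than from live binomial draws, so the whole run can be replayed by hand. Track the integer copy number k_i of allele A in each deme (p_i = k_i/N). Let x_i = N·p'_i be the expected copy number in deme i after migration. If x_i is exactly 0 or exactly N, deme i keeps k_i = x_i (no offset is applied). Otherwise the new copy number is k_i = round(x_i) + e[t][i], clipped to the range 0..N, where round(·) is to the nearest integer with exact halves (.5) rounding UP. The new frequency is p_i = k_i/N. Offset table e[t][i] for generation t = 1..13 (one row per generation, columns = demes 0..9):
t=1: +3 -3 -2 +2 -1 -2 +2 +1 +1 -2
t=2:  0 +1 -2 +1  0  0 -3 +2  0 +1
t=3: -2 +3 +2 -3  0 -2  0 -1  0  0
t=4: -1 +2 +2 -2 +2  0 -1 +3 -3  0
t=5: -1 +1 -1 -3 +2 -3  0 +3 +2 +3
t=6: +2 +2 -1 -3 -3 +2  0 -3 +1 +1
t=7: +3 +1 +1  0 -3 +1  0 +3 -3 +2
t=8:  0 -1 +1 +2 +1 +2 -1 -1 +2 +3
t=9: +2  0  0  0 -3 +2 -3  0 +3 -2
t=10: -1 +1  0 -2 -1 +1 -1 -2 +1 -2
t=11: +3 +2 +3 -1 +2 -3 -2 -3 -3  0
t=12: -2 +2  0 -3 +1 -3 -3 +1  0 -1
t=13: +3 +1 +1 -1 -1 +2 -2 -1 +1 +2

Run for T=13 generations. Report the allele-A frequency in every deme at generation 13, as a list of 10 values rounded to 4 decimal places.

t=0: k=[0 0 0 0 0 0 32 0 0 0]
t=1: x=[0.0000 0.0000 0.0000 0.0000 0.0000 3.6800 24.6400 3.6800 0.0000 0.0000] k=[0 0 0 0 0 2 27 5 0 0]
t=2: x=[0.0000 0.0000 0.0000 0.0000 0.2300 4.6450 21.5950 6.9550 0.5750 0.0000] k=[0 0 0 0 0 5 19 9 1 0]
t=3: x=[0.0000 0.0000 0.0000 0.0000 0.5750 6.0350 16.2400 9.2300 1.8050 0.1150] k=[0 0 0 0 1 4 16 8 2 0]
t=4: x=[0.0000 0.0000 0.0000 0.1150 1.2300 5.0350 13.7000 8.2300 2.4600 0.2300] k=[0 0 0 0 3 5 13 11 0 0]
t=5: x=[0.0000 0.0000 0.0000 0.3450 2.8850 5.6900 11.8500 9.9650 1.2650 0.0000] k=[0 0 0 0 5 3 12 13 3 0]
t=6: x=[0.0000 0.0000 0.0000 0.5750 4.1950 4.2650 11.0800 11.7350 3.8050 0.3450] k=[0 0 0 0 1 6 11 9 5 1]
t=7: x=[0.0000 0.0000 0.0000 0.1150 1.4600 6.0000 10.1950 8.7700 5.0000 1.4600] k=[0 0 0 0 0 7 10 12 2 3]
t=8: x=[0.0000 0.0000 0.0000 0.0000 0.8050 6.5400 9.8850 10.6200 3.2650 2.8850] k=[0 0 0 0 2 9 9 10 5 6]
t=9: x=[0.0000 0.0000 0.0000 0.2300 2.5750 8.1950 9.1150 9.3100 5.6900 5.8850] k=[0 0 0 0 0 10 6 9 9 4]
t=10: x=[0.0000 0.0000 0.0000 0.0000 1.1500 8.3900 6.8050 8.6550 8.4250 4.5750] k=[0 0 0 0 0 9 6 7 9 3]
t=11: x=[0.0000 0.0000 0.0000 0.0000 1.0350 7.6200 6.4600 7.1150 8.0800 3.6900] k=[0 0 0 0 3 5 4 4 5 4]
t=12: x=[0.0000 0.0000 0.0000 0.3450 2.8850 4.6550 4.1150 4.1150 4.7700 4.1150] k=[0 0 0 0 4 2 1 5 5 3]
t=13: x=[0.0000 0.0000 0.0000 0.4600 3.3100 2.1150 1.5750 4.5400 4.7700 3.2300] k=[0 0 0 0 2 4 0 4 6 5]

[0.0000, 0.0000, 0.0000, 0.0000, 0.0606, 0.1212, 0.0000, 0.1212, 0.1818, 0.1515]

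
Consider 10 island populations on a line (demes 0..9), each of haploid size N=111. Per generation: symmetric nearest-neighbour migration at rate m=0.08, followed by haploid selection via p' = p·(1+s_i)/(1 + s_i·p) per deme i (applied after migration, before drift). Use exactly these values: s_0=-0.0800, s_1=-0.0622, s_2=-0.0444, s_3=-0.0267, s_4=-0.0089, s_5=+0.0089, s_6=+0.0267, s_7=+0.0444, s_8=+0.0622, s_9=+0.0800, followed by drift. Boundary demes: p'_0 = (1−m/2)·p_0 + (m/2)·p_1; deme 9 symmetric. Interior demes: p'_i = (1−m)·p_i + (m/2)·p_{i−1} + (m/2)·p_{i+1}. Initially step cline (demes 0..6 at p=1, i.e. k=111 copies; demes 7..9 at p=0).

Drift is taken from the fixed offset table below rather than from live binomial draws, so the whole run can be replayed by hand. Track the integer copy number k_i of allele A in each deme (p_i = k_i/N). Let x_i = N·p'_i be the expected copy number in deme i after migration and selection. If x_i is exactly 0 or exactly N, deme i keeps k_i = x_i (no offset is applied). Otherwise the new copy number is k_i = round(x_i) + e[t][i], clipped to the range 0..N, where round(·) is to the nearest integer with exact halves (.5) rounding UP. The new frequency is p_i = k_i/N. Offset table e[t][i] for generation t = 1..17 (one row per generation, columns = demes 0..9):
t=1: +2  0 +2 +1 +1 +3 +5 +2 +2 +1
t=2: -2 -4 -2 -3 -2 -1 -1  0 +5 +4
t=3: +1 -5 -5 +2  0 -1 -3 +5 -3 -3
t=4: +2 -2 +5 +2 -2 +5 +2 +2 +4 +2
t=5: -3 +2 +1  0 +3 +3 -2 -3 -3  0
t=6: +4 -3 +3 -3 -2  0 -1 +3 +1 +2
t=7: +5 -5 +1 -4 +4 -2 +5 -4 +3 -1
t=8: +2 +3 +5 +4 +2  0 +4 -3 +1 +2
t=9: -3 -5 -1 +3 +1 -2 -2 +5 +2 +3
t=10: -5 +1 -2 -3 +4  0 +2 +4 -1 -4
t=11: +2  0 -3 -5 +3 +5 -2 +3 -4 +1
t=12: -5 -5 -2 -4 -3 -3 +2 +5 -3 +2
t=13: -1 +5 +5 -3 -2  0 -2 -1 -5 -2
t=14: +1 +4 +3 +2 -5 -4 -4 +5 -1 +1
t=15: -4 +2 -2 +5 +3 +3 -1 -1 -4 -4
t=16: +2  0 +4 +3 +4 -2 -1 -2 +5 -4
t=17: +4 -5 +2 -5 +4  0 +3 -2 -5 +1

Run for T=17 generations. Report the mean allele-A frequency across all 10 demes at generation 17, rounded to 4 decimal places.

t=0: k=[111 111 111 111 111 111 111 0 0 0]
t=1: x=[111.0000 111.0000 111.0000 111.0000 111.0000 111.0000 106.6710 4.6289 0.0000 0.0000] k=[111 111 111 111 111 111 111 7 0 0]
t=2: x=[111.0000 111.0000 111.0000 111.0000 111.0000 111.0000 106.9442 11.3138 0.2974 0.0000] k=[111 111 111 111 111 111 106 11 5 0]
t=3: x=[111.0000 111.0000 111.0000 111.0000 111.0000 110.8018 102.6067 15.1184 5.3384 0.2160] k=[111 111 111 111 111 110 100 20 2 0]
t=4: x=[111.0000 111.0000 111.0000 111.0000 110.9596 109.6519 97.5153 23.2689 2.8001 0.0864] k=[111 111 111 111 109 111 100 25 7 2]
t=5: x=[111.0000 111.0000 111.0000 110.9178 109.1438 110.4846 97.7505 28.1837 7.9542 2.3722] k=[111 111 111 111 111 111 96 25 5 2]
t=6: x=[111.0000 111.0000 111.0000 111.0000 111.0000 110.4053 94.1402 27.9384 6.0142 2.2861] k=[111 111 111 111 111 110 93 31 7 4]
t=7: x=[111.0000 111.0000 111.0000 111.0000 110.9596 109.3743 91.6250 33.5278 8.2912 4.4364] k=[111 111 111 111 111 107 97 30 11 3]
t=8: x=[111.0000 111.0000 111.0000 111.0000 110.8386 106.7960 95.0827 32.9170 12.0742 3.5770] k=[111 111 111 111 111 107 99 30 13 6]
t=9: x=[111.0000 111.0000 111.0000 111.0000 110.8386 106.8753 96.8878 33.0799 14.1274 6.7518] k=[111 111 111 111 111 105 95 38 16 10]
t=10: x=[111.0000 111.0000 111.0000 111.0000 110.7578 104.8913 93.5117 40.5109 17.5117 10.9782] k=[111 111 111 111 111 105 96 45 17 7]
t=11: x=[111.0000 111.0000 111.0000 111.0000 110.7578 104.9310 94.6900 47.0938 18.6371 7.9496] k=[111 111 111 111 111 110 93 50 15 9]
t=12: x=[111.0000 111.0000 111.0000 111.0000 110.9596 109.3743 92.3721 51.5173 17.0111 9.9132] k=[111 111 111 111 108 106 94 57 14 12]
t=13: x=[111.0000 111.0000 111.0000 110.8767 108.0141 105.6453 93.3939 57.9641 16.4685 12.9338] k=[111 111 111 108 106 106 91 57 11 11]
t=14: x=[111.0000 111.0000 110.8744 107.9610 106.0378 105.4469 90.6811 57.7245 13.5412 11.7866] k=[111 111 111 110 101 101 87 63 13 13]
t=15: x=[111.0000 111.0000 110.9581 109.6442 101.2810 100.5244 87.0979 63.1460 15.8002 13.9097] k=[111 111 109 111 104 104 86 62 12 10]
t=16: x=[111.0000 110.9147 109.0760 110.6302 104.2233 103.3434 86.2701 62.1511 14.6714 10.8079] k=[111 111 111 111 108 101 85 60 20 7]
t=17: x=[111.0000 111.0000 111.0000 110.8767 107.8124 100.7229 85.1660 60.5976 22.1298 8.0778] k=[111 111 111 106 111 101 88 59 17 9]

0.7423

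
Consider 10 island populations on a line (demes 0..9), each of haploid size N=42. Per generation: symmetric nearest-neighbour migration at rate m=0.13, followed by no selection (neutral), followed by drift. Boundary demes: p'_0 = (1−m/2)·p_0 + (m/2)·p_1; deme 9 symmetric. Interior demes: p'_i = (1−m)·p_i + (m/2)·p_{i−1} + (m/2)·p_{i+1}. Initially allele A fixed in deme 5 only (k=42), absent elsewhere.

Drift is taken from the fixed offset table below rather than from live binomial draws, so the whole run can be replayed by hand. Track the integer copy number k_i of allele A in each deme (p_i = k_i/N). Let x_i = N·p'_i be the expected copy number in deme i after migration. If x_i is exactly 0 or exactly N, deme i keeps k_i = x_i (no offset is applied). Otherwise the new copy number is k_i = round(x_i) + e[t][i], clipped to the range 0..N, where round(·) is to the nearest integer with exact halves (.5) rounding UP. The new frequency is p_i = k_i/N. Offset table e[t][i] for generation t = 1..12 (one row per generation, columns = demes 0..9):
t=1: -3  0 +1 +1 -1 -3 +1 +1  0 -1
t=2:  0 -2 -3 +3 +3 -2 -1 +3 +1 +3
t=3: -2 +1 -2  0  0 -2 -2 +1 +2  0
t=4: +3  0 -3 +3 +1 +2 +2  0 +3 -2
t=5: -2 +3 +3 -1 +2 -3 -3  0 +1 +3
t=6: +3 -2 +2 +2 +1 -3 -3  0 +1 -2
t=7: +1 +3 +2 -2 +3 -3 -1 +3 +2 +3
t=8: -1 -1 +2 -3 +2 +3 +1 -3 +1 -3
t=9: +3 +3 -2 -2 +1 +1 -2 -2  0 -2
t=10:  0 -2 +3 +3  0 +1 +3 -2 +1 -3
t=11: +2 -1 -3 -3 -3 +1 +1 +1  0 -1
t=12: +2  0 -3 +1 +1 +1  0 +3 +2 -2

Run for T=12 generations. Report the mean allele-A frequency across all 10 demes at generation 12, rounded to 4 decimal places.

0.1643

t=0: k=[0 0 0 0 0 42 0 0 0 0]
t=1: x=[0.0000 0.0000 0.0000 0.0000 2.7300 36.5400 2.7300 0.0000 0.0000 0.0000] k=[0 0 0 0 2 34 4 0 0 0]
t=2: x=[0.0000 0.0000 0.0000 0.1300 3.9500 29.9700 5.6900 0.2600 0.0000 0.0000] k=[0 0 0 3 7 28 5 3 0 0]
t=3: x=[0.0000 0.0000 0.1950 3.0650 8.1050 25.1400 6.3650 2.9350 0.1950 0.0000] k=[0 0 0 3 8 23 4 4 2 0]
t=4: x=[0.0000 0.0000 0.1950 3.1300 8.6500 20.7900 5.2350 3.8700 2.0000 0.1300] k=[0 0 0 6 10 23 7 4 5 0]
t=5: x=[0.0000 0.0000 0.3900 5.8700 10.5850 21.1150 7.8450 4.2600 4.6100 0.3250] k=[0 0 3 5 13 18 5 4 6 3]
t=6: x=[0.0000 0.1950 2.9350 5.3900 12.8050 16.8300 5.7800 4.1950 5.6750 3.1950] k=[0 0 5 7 14 14 3 4 7 1]
t=7: x=[0.0000 0.3250 4.8050 7.3250 13.5450 13.2850 3.7800 4.1300 6.4150 1.3900] k=[0 3 7 5 17 10 3 7 8 4]
t=8: x=[0.1950 3.0650 6.6100 5.9100 15.7650 10.0000 3.7150 6.8050 7.6750 4.2600] k=[0 2 9 3 18 13 5 4 9 1]
t=9: x=[0.1300 2.3250 8.1550 4.3650 16.7000 12.8050 5.4550 4.3900 8.1550 1.5200] k=[3 5 6 2 18 14 3 2 8 0]
t=10: x=[3.1300 4.9350 5.6750 3.3000 16.7000 13.5450 3.6500 2.4550 7.0900 0.5200] k=[3 3 9 6 17 15 7 0 8 0]
t=11: x=[3.0000 3.3900 8.4150 6.9100 16.1550 14.6100 7.0650 0.9750 6.9600 0.5200] k=[5 2 5 4 13 16 8 2 7 0]
t=12: x=[4.8050 2.3900 4.7400 4.6500 12.6100 15.2850 8.1300 2.7150 6.2200 0.4550] k=[7 2 2 6 14 16 8 6 8 0]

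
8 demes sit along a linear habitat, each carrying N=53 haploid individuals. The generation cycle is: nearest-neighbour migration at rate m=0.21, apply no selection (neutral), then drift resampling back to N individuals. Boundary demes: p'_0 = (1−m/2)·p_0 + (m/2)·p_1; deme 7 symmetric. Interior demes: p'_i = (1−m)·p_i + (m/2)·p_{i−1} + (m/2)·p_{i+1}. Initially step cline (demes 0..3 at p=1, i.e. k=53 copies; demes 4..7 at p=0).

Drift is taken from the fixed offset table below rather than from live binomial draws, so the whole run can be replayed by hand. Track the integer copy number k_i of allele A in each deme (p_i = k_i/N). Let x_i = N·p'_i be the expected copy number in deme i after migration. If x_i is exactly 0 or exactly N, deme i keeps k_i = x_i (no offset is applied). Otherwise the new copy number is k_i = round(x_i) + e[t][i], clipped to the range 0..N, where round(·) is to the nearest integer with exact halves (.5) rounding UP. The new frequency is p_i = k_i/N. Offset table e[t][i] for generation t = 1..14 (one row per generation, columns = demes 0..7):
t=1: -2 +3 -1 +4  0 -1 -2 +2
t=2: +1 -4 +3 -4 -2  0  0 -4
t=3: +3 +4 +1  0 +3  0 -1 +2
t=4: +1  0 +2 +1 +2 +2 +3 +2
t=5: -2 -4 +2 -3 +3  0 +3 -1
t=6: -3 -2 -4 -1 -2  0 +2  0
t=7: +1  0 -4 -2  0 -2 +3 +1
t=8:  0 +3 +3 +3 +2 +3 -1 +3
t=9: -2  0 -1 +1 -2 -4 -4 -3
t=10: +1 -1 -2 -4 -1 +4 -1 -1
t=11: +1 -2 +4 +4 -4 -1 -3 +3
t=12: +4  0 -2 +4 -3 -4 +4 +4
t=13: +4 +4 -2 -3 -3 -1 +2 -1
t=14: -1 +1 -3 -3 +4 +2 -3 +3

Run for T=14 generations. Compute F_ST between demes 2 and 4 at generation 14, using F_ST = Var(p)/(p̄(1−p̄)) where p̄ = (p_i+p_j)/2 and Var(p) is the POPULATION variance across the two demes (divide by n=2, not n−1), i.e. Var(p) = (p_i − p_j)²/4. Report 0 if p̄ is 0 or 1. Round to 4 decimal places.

0.1293

t=0: k=[53 53 53 53 0 0 0 0]
t=1: x=[53.0000 53.0000 53.0000 47.4350 5.5650 0.0000 0.0000 0.0000] k=[53 53 53 51 6 0 0 0]
t=2: x=[53.0000 53.0000 52.7900 46.4850 10.0950 0.6300 0.0000 0.0000] k=[53 53 53 42 8 1 0 0]
t=3: x=[53.0000 53.0000 51.8450 39.5850 10.8350 1.6300 0.1050 0.0000] k=[53 53 53 40 14 2 0 0]
t=4: x=[53.0000 53.0000 51.6350 38.6350 15.4700 3.0500 0.2100 0.0000] k=[53 53 53 40 17 5 3 0]
t=5: x=[53.0000 53.0000 51.6350 38.9500 18.1550 6.0500 2.8950 0.3150] k=[53 53 53 36 21 6 6 0]
t=6: x=[53.0000 53.0000 51.2150 36.2100 21.0000 7.5750 5.3700 0.6300] k=[53 53 47 35 19 8 7 1]
t=7: x=[53.0000 52.3700 46.3700 34.5800 19.5250 9.0500 6.4750 1.6300] k=[53 52 42 33 20 7 9 3]
t=8: x=[52.8950 51.0550 42.1050 32.5800 20.0000 8.5750 8.1600 3.6300] k=[53 53 45 36 22 12 7 7]
t=9: x=[53.0000 52.1600 44.8950 35.4750 22.4200 12.5250 7.5250 7.0000] k=[53 52 44 36 20 9 4 4]
t=10: x=[52.8950 51.2650 44.0000 35.1600 20.5250 9.6300 4.5250 4.0000] k=[53 50 42 31 20 14 4 3]
t=11: x=[52.6850 49.4750 41.6850 31.0000 20.5250 13.5800 4.9450 3.1050] k=[53 47 46 35 17 13 2 6]
t=12: x=[52.3700 47.5250 44.9500 34.2650 18.4700 12.2650 3.5750 5.5800] k=[53 48 43 38 15 8 8 10]
t=13: x=[52.4750 48.0000 43.0000 36.1100 16.6800 8.7350 8.2100 9.7900] k=[53 52 41 33 14 8 10 9]
t=14: x=[52.8950 50.9500 41.3150 31.8450 15.3650 8.8400 9.6850 9.1050] k=[52 52 38 29 19 11 7 12]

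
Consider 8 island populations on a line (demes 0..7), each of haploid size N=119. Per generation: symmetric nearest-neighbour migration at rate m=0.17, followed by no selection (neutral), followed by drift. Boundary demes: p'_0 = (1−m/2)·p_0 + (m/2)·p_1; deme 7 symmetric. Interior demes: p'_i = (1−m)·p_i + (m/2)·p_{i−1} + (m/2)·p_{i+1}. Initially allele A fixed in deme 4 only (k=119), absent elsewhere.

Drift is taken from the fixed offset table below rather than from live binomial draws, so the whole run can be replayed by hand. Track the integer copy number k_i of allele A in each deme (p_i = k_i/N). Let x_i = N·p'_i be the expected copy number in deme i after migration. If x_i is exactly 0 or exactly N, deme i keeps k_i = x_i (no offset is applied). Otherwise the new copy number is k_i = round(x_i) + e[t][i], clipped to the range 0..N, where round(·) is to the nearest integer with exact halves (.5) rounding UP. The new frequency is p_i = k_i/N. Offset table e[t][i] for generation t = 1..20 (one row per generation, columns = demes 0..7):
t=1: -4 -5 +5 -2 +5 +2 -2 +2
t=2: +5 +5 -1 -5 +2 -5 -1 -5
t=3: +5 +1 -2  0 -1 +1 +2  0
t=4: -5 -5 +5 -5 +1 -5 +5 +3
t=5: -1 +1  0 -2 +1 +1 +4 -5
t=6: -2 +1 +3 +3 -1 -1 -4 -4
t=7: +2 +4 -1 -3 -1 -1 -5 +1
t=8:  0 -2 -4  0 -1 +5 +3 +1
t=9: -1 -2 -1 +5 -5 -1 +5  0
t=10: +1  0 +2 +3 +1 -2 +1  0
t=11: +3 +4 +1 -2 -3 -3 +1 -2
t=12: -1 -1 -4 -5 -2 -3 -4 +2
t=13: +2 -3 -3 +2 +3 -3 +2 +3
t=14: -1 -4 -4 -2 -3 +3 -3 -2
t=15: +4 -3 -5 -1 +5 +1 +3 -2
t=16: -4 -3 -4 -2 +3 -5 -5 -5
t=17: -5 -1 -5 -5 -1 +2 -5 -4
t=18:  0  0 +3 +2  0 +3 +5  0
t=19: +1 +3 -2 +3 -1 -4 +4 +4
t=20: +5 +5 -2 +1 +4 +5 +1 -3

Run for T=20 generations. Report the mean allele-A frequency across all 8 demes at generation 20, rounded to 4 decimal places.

0.0935

t=0: k=[0 0 0 0 119 0 0 0]
t=1: x=[0.0000 0.0000 0.0000 10.1150 98.7700 10.1150 0.0000 0.0000] k=[0 0 0 8 104 12 0 0]
t=2: x=[0.0000 0.0000 0.6800 15.4800 88.0200 18.8000 1.0200 0.0000] k=[0 0 0 10 90 14 0 0]
t=3: x=[0.0000 0.0000 0.8500 15.9500 76.7400 19.2700 1.1900 0.0000] k=[0 0 0 16 76 20 3 0]
t=4: x=[0.0000 0.0000 1.3600 19.7400 66.1400 23.3150 4.1900 0.2550] k=[0 0 6 15 67 18 9 3]
t=5: x=[0.0000 0.5100 6.2550 18.6550 58.4150 21.4000 9.2550 3.5100] k=[0 2 6 17 59 22 13 0]
t=6: x=[0.1700 2.1700 6.5950 19.6350 52.2850 24.3800 12.6600 1.1050] k=[0 3 10 23 51 23 9 0]
t=7: x=[0.2550 3.3400 10.5100 24.2750 46.2400 24.1900 9.4250 0.7650] k=[2 7 10 21 45 23 4 2]
t=8: x=[2.4250 6.8300 10.6800 22.1050 41.0900 23.2550 5.4450 2.1700] k=[2 5 7 22 40 28 8 3]
t=9: x=[2.2550 4.9150 8.1050 22.2550 37.4500 27.3200 9.2750 3.4250] k=[1 3 7 27 32 26 14 3]
t=10: x=[1.1700 3.1700 8.3600 25.7250 31.0650 25.4900 14.0850 3.9350] k=[2 3 10 29 32 23 15 4]
t=11: x=[2.0850 3.5100 11.0200 27.6400 30.9800 23.0850 14.7450 4.9350] k=[5 8 12 26 28 20 16 3]
t=12: x=[5.2550 8.0850 12.8500 24.9800 27.1500 20.3400 15.2350 4.1050] k=[4 7 9 20 25 17 11 6]
t=13: x=[4.2550 6.9150 9.7650 19.4900 23.8950 17.1700 11.0850 6.4250] k=[6 4 7 21 27 14 13 9]
t=14: x=[5.8300 4.4250 7.9350 20.3200 25.3850 15.0200 12.7450 9.3400] k=[5 0 4 18 22 18 10 7]
t=15: x=[4.5750 0.7650 4.8500 17.1500 21.3200 17.6600 10.4250 7.2550] k=[9 0 0 16 26 19 13 5]
t=16: x=[8.2350 0.7650 1.3600 15.4900 24.5550 19.0850 12.8300 5.6800] k=[4 0 0 13 28 14 8 1]
t=17: x=[3.6600 0.3400 1.1050 13.1700 25.5350 14.6800 7.9150 1.5950] k=[0 0 0 8 25 17 3 0]
t=18: x=[0.0000 0.0000 0.6800 8.7650 22.8750 16.4900 3.9350 0.2550] k=[0 0 4 11 23 19 9 0]
t=19: x=[0.0000 0.3400 4.2550 11.4250 21.6400 18.4900 9.0850 0.7650] k=[0 3 2 14 21 14 13 5]
t=20: x=[0.2550 2.6600 3.1050 13.5750 19.8100 14.5100 12.4050 5.6800] k=[5 8 1 15 24 20 13 3]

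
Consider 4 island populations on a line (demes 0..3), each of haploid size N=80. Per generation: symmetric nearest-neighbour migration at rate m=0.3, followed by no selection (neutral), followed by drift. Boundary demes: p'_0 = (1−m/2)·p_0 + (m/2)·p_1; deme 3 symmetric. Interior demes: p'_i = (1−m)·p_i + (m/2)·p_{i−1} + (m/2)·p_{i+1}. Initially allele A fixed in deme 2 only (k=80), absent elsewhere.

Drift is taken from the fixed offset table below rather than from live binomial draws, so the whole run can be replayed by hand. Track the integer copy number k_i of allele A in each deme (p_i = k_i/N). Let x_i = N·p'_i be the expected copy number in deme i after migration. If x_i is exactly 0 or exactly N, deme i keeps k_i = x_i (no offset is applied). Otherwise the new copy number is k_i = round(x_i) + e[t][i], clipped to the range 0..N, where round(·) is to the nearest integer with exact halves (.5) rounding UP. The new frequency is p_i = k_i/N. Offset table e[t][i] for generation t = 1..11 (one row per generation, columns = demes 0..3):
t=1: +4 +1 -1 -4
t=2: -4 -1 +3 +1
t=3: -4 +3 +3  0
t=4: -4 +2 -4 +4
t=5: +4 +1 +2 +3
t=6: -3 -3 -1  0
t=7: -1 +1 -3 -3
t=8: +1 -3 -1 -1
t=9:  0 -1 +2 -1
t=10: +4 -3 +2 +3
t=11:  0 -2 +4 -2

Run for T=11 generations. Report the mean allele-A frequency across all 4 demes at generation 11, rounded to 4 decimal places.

0.2531

t=0: k=[0 0 80 0]
t=1: x=[0.0000 12.0000 56.0000 12.0000] k=[0 13 55 8]
t=2: x=[1.9500 17.3500 41.6500 15.0500] k=[0 16 45 16]
t=3: x=[2.4000 17.9500 36.3000 20.3500] k=[0 21 39 20]
t=4: x=[3.1500 20.5500 33.4500 22.8500] k=[0 23 29 27]
t=5: x=[3.4500 20.4500 27.8000 27.3000] k=[7 21 30 30]
t=6: x=[9.1000 20.2500 28.6500 30.0000] k=[6 17 28 30]
t=7: x=[7.6500 17.0000 26.6500 29.7000] k=[7 18 24 27]
t=8: x=[8.6500 17.2500 23.5500 26.5500] k=[10 14 23 26]
t=9: x=[10.6000 14.7500 22.1000 25.5500] k=[11 14 24 25]
t=10: x=[11.4500 15.0500 22.6500 24.8500] k=[15 12 25 28]
t=11: x=[14.5500 14.4000 23.5000 27.5500] k=[15 12 28 26]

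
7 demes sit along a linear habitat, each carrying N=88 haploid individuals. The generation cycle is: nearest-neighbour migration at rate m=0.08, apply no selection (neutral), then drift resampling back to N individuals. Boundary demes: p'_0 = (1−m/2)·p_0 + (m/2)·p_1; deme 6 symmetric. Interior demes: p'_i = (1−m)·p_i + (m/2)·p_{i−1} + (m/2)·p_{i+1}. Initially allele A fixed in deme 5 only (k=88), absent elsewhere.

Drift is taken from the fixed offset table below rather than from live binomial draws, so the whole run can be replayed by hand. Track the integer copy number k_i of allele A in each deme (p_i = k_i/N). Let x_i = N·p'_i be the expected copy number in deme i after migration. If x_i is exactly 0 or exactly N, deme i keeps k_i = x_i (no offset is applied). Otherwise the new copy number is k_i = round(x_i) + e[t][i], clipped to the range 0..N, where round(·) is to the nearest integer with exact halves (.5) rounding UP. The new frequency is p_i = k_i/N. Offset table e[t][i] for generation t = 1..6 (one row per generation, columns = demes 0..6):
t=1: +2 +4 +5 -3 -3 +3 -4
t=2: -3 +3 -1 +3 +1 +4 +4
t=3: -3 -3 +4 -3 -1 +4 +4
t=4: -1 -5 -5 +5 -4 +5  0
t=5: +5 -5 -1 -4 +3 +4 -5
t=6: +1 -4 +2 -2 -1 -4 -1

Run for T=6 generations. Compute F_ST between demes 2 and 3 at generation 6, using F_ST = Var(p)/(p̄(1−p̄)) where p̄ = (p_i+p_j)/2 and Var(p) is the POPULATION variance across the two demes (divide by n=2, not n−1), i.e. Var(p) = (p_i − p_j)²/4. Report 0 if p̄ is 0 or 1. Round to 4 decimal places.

t=0: k=[0 0 0 0 0 88 0]
t=1: x=[0.0000 0.0000 0.0000 0.0000 3.5200 80.9600 3.5200] k=[0 0 0 0 1 84 0]
t=2: x=[0.0000 0.0000 0.0000 0.0400 4.2800 77.3200 3.3600] k=[0 0 0 3 5 81 7]
t=3: x=[0.0000 0.0000 0.1200 2.9600 7.9600 75.0000 9.9600] k=[0 0 4 0 7 79 14]
t=4: x=[0.0000 0.1600 3.6800 0.4400 9.6000 73.5200 16.6000] k=[0 0 0 5 6 79 17]
t=5: x=[0.0000 0.0000 0.2000 4.8400 8.8800 73.6000 19.4800] k=[0 0 0 1 12 78 14]
t=6: x=[0.0000 0.0000 0.0400 1.4000 14.2000 72.8000 16.5600] k=[0 0 2 0 13 69 16]

0.0115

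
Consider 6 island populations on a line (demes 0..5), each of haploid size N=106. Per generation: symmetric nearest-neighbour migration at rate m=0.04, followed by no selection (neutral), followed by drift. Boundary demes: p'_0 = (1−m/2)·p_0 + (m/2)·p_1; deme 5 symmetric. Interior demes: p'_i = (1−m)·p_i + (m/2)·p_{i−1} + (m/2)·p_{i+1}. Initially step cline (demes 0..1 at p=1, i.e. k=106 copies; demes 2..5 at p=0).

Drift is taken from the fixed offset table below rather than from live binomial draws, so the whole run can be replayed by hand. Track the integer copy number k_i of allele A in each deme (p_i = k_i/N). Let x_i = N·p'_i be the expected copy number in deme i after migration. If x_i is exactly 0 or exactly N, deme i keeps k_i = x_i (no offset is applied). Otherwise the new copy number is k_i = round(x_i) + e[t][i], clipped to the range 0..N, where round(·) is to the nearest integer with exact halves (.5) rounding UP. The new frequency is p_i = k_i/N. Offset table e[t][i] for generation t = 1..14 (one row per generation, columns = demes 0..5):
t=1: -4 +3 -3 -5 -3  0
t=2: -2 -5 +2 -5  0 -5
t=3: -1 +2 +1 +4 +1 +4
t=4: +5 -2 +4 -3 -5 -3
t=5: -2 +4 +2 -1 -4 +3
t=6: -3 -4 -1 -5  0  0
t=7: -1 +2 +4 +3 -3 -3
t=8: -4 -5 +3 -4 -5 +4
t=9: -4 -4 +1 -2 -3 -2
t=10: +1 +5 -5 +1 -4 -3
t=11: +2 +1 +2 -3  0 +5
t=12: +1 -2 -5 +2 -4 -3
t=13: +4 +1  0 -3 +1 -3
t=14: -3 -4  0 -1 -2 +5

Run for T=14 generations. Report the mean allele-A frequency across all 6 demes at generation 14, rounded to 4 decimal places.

t=0: k=[106 106 0 0 0 0]
t=1: x=[106.0000 103.8800 2.1200 0.0000 0.0000 0.0000] k=[106 106 0 0 0 0]
t=2: x=[106.0000 103.8800 2.1200 0.0000 0.0000 0.0000] k=[106 99 4 0 0 0]
t=3: x=[105.8600 97.2400 5.8200 0.0800 0.0000 0.0000] k=[105 99 7 4 0 0]
t=4: x=[104.8800 97.2800 8.7800 3.9800 0.0800 0.0000] k=[106 95 13 1 0 0]
t=5: x=[105.7800 93.5800 14.4000 1.2200 0.0200 0.0000] k=[104 98 16 0 0 0]
t=6: x=[103.8800 96.4800 17.3200 0.3200 0.0000 0.0000] k=[101 92 16 0 0 0]
t=7: x=[100.8200 90.6600 17.2000 0.3200 0.0000 0.0000] k=[100 93 21 3 0 0]
t=8: x=[99.8600 91.7000 22.0800 3.3000 0.0600 0.0000] k=[96 87 25 0 0 0]
t=9: x=[95.8200 85.9400 25.7400 0.5000 0.0000 0.0000] k=[92 82 27 0 0 0]
t=10: x=[91.8000 81.1000 27.5600 0.5400 0.0000 0.0000] k=[93 86 23 2 0 0]
t=11: x=[92.8600 84.8800 23.8400 2.3800 0.0400 0.0000] k=[95 86 26 0 0 0]
t=12: x=[94.8200 84.9800 26.6800 0.5200 0.0000 0.0000] k=[96 83 22 3 0 0]
t=13: x=[95.7400 82.0400 22.8400 3.3200 0.0600 0.0000] k=[100 83 23 0 1 0]
t=14: x=[99.6600 82.1400 23.7400 0.4800 0.9600 0.0200] k=[97 78 24 0 0 5]

0.3208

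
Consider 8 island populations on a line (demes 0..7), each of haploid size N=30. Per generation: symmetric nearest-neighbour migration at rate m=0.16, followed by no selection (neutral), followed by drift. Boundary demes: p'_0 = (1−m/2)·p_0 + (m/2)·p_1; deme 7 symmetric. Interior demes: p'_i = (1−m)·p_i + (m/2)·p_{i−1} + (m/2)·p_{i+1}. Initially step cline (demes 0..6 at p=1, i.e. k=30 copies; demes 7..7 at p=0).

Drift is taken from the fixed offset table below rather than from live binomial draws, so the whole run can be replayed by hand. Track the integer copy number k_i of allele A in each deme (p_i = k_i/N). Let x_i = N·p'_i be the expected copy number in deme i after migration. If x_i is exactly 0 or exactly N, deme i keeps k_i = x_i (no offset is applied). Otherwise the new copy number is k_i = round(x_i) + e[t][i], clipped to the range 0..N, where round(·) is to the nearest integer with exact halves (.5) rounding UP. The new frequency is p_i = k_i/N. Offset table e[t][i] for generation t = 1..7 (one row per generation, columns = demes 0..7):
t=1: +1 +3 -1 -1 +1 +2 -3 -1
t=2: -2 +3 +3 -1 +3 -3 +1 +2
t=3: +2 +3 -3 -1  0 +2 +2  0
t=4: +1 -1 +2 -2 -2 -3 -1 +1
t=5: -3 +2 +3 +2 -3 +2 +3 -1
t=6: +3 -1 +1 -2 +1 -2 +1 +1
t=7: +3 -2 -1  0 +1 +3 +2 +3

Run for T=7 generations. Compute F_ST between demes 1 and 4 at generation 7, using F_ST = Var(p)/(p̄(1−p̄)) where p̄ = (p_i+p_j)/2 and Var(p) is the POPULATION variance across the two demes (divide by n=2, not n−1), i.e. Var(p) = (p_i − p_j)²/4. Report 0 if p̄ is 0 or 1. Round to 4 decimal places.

t=0: k=[30 30 30 30 30 30 30 0]
t=1: x=[30.0000 30.0000 30.0000 30.0000 30.0000 30.0000 27.6000 2.4000] k=[30 30 30 30 30 30 25 1]
t=2: x=[30.0000 30.0000 30.0000 30.0000 30.0000 29.6000 23.4800 2.9200] k=[30 30 30 30 30 27 24 5]
t=3: x=[30.0000 30.0000 30.0000 30.0000 29.7600 27.0000 22.7200 6.5200] k=[30 30 30 30 30 29 25 7]
t=4: x=[30.0000 30.0000 30.0000 30.0000 29.9200 28.7600 23.8800 8.4400] k=[30 30 30 30 28 26 23 9]
t=5: x=[30.0000 30.0000 30.0000 29.8400 28.0000 25.9200 22.1200 10.1200] k=[30 30 30 30 25 28 25 9]
t=6: x=[30.0000 30.0000 30.0000 29.6000 25.6400 27.5200 23.9600 10.2800] k=[30 30 30 28 27 26 25 11]
t=7: x=[30.0000 30.0000 29.8400 28.0800 27.0000 26.0000 23.9600 12.1200] k=[30 30 29 28 28 29 26 15]

0.0345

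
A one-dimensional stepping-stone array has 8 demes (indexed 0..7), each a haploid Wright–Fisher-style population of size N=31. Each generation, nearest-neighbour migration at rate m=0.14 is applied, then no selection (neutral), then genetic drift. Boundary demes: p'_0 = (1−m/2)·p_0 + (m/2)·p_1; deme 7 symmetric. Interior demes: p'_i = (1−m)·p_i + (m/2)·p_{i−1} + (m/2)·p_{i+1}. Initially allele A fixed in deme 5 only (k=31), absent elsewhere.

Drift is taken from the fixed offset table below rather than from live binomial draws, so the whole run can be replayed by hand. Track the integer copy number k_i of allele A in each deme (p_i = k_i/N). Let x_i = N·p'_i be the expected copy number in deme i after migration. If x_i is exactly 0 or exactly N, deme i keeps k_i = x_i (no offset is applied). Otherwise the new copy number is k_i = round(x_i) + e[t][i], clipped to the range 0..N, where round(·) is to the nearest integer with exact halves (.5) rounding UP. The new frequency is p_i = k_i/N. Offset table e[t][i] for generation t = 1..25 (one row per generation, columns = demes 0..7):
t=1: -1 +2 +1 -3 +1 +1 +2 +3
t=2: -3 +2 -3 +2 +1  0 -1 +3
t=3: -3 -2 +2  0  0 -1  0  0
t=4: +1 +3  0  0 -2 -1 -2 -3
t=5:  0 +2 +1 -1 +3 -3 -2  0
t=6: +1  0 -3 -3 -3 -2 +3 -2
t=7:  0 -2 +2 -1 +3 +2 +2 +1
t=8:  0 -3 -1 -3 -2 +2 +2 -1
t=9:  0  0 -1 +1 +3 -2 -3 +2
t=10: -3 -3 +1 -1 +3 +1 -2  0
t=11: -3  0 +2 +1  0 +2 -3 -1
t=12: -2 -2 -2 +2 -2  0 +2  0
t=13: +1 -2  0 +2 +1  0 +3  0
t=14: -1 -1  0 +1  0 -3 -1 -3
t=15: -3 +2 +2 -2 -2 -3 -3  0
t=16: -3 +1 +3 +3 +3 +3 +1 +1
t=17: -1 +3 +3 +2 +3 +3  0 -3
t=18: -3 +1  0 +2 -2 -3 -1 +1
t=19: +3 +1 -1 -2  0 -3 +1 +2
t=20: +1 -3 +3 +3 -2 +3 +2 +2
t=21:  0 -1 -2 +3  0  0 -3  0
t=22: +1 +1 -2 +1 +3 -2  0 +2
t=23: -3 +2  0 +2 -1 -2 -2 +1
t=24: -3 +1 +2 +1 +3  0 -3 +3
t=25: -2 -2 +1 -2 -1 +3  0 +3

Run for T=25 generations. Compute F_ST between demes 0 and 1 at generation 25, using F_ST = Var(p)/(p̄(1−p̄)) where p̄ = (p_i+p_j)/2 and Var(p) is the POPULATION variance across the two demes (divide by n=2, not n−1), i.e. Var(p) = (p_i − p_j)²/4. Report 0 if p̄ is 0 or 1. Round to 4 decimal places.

0.1071

t=0: k=[0 0 0 0 0 31 0 0]
t=1: x=[0.0000 0.0000 0.0000 0.0000 2.1700 26.6600 2.1700 0.0000] k=[0 0 0 0 3 28 4 0]
t=2: x=[0.0000 0.0000 0.0000 0.2100 4.5400 24.5700 5.4000 0.2800] k=[0 0 0 2 6 25 4 3]
t=3: x=[0.0000 0.0000 0.1400 2.1400 7.0500 22.2000 5.4000 3.0700] k=[0 0 2 2 7 21 5 3]
t=4: x=[0.0000 0.1400 1.8600 2.3500 7.6300 18.9000 5.9800 3.1400] k=[0 3 2 2 6 18 4 0]
t=5: x=[0.2100 2.7200 2.0700 2.2800 6.5600 16.1800 4.7000 0.2800] k=[0 5 3 1 10 13 3 0]
t=6: x=[0.3500 4.5100 3.0000 1.7700 9.5800 12.0900 3.4900 0.2100] k=[1 5 0 0 7 10 6 0]
t=7: x=[1.2800 4.3700 0.3500 0.4900 6.7200 9.5100 5.8600 0.4200] k=[1 2 2 0 10 12 8 1]
t=8: x=[1.0700 1.9300 1.8600 0.8400 9.4400 11.5800 7.7900 1.4900] k=[1 0 1 0 7 14 10 0]
t=9: x=[0.9300 0.1400 0.8600 0.5600 7.0000 13.2300 9.5800 0.7000] k=[1 0 0 2 10 11 7 3]
t=10: x=[0.9300 0.0700 0.1400 2.4200 9.5100 10.6500 7.0000 3.2800] k=[0 0 1 1 13 12 5 3]
t=11: x=[0.0000 0.0700 0.9300 1.8400 12.0900 11.5800 5.3500 3.1400] k=[0 0 3 3 12 14 2 2]
t=12: x=[0.0000 0.2100 2.7900 3.6300 11.5100 13.0200 2.8400 2.0000] k=[0 0 1 6 10 13 5 2]
t=13: x=[0.0000 0.0700 1.2800 5.9300 9.9300 12.2300 5.3500 2.2100] k=[0 0 1 8 11 12 8 2]
t=14: x=[0.0000 0.0700 1.4200 7.7200 10.8600 11.6500 7.8600 2.4200] k=[0 0 1 9 11 9 7 0]
t=15: x=[0.0000 0.0700 1.4900 8.5800 10.7200 9.0000 6.6500 0.4900] k=[0 2 3 7 9 6 4 0]
t=16: x=[0.1400 1.9300 3.2100 6.8600 8.6500 6.0700 3.8600 0.2800] k=[0 3 6 10 12 9 5 1]
t=17: x=[0.2100 3.0000 6.0700 9.8600 11.6500 8.9300 5.0000 1.2800] k=[0 6 9 12 15 12 5 0]
t=18: x=[0.4200 5.7900 9.0000 12.0000 14.5800 11.7200 5.1400 0.3500] k=[0 7 9 14 13 9 4 1]
t=19: x=[0.4900 6.6500 9.2100 13.5800 12.7900 8.9300 4.1400 1.2100] k=[3 8 8 12 13 6 5 3]
t=20: x=[3.3500 7.6500 8.2800 11.7900 12.4400 6.4200 4.9300 3.1400] k=[4 5 11 15 10 9 7 5]
t=21: x=[4.0700 5.3500 10.8600 14.3700 10.2800 8.9300 7.0000 5.1400] k=[4 4 9 17 10 9 4 5]
t=22: x=[4.0000 4.3500 9.2100 15.9500 10.4200 8.7200 4.4200 4.9300] k=[5 5 7 17 13 7 4 7]
t=23: x=[5.0000 5.1400 7.5600 16.0200 12.8600 7.2100 4.4200 6.7900] k=[2 7 8 18 12 5 2 8]
t=24: x=[2.3500 6.7200 8.6300 16.8800 11.9300 5.2800 2.6300 7.5800] k=[0 8 11 18 15 5 0 11]
t=25: x=[0.5600 7.6500 11.2800 17.3000 14.5100 5.3500 1.1200 10.2300] k=[0 6 12 15 14 8 1 13]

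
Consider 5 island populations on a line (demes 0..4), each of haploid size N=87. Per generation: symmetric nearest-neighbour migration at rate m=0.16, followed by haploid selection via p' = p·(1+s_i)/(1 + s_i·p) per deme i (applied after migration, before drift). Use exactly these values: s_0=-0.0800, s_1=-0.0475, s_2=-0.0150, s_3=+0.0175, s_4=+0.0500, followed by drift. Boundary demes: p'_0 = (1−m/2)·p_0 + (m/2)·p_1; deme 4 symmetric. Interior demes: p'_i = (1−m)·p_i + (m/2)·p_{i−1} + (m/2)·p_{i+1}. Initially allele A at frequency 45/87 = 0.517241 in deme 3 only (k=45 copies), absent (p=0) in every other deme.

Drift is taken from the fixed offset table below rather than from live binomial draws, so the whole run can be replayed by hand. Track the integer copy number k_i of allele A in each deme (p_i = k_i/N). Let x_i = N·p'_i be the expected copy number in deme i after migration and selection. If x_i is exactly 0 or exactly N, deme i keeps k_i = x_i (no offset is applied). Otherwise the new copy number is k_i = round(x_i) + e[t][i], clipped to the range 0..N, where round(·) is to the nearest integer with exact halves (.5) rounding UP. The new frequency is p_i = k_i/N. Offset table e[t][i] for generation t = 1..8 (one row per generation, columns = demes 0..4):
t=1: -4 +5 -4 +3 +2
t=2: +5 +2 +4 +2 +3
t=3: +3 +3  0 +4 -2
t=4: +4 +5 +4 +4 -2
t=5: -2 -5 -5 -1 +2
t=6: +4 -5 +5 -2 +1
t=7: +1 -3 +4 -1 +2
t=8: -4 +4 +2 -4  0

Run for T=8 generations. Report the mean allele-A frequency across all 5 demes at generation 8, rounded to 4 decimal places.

0.1724

t=0: k=[0 0 0 45 0]
t=1: x=[0.0000 0.0000 3.5482 38.1713 3.7722] k=[0 0 0 41 6]
t=2: x=[0.0000 0.0000 3.2326 35.2833 9.1935] k=[0 0 7 37 12]
t=3: x=[0.0000 0.5336 8.7207 32.9544 14.5827] k=[0 4 9 37 13]
t=4: x=[0.2945 3.8949 10.6974 33.1954 15.5328] k=[4 9 15 37 14]
t=5: x=[4.0644 8.6918 16.0809 33.7577 16.4820] k=[2 4 11 33 18]
t=6: x=[1.9912 4.2011 12.0423 30.3821 19.9400] k=[6 0 17 28 21]
t=7: x=[5.1043 1.7544 16.3187 26.8812 22.3609] k=[6 0 20 26 24]
t=8: x=[5.1043 1.9835 18.6575 25.6728 25.0206] k=[1 6 21 22 25]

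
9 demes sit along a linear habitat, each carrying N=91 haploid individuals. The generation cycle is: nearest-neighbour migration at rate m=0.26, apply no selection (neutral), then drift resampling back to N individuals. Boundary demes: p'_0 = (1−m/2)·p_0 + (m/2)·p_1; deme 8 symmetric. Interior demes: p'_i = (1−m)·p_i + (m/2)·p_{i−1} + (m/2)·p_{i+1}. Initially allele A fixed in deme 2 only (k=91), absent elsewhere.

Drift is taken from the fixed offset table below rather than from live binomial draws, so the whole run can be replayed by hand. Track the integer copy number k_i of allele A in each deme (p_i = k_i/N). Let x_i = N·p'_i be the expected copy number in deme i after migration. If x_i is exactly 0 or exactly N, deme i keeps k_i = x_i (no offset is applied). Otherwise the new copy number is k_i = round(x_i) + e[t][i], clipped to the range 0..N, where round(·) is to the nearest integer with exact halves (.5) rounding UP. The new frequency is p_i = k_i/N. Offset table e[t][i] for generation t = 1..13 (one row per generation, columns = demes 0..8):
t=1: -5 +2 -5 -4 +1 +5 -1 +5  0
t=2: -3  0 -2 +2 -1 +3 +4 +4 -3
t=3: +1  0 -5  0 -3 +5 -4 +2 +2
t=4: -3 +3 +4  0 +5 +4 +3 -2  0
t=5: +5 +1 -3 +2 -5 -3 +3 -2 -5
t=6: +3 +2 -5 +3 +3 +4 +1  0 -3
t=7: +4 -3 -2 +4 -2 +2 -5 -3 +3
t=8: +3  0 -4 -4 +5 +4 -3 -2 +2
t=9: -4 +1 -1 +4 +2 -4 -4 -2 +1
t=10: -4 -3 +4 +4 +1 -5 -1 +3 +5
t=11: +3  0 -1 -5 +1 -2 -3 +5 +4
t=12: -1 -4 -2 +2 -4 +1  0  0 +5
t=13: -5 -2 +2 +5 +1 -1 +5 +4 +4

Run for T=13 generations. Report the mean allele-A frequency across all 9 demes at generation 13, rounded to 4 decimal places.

t=0: k=[0 0 91 0 0 0 0 0 0]
t=1: x=[0.0000 11.8300 67.3400 11.8300 0.0000 0.0000 0.0000 0.0000 0.0000] k=[0 14 62 8 0 0 0 0 0]
t=2: x=[1.8200 18.4200 48.7400 13.9800 1.0400 0.0000 0.0000 0.0000 0.0000] k=[0 18 47 16 0 0 0 0 0]
t=3: x=[2.3400 19.4300 39.2000 17.9500 2.0800 0.0000 0.0000 0.0000 0.0000] k=[3 19 34 18 0 0 0 0 0]
t=4: x=[5.0800 18.8700 29.9700 17.7400 2.3400 0.0000 0.0000 0.0000 0.0000] k=[2 22 34 18 7 0 0 0 0]
t=5: x=[4.6000 20.9600 30.3600 18.6500 7.5200 0.9100 0.0000 0.0000 0.0000] k=[10 22 27 21 3 0 0 0 0]
t=6: x=[11.5600 21.0900 25.5700 19.4400 4.9500 0.3900 0.0000 0.0000 0.0000] k=[15 23 21 22 8 4 0 0 0]
t=7: x=[16.0400 21.7000 21.3900 20.0500 9.3000 4.0000 0.5200 0.0000 0.0000] k=[20 19 19 24 7 6 0 0 0]
t=8: x=[19.8700 19.1300 19.6500 21.1400 9.0800 5.3500 0.7800 0.0000 0.0000] k=[23 19 16 17 14 9 0 0 0]
t=9: x=[22.4800 19.1300 16.5200 16.4800 13.7400 8.4800 1.1700 0.0000 0.0000] k=[18 20 16 20 16 4 0 0 0]
t=10: x=[18.2600 19.2200 17.0400 18.9600 14.9600 5.0400 0.5200 0.0000 0.0000] k=[14 16 21 23 16 0 0 0 0]
t=11: x=[14.2600 16.3900 20.6100 21.8300 14.8300 2.0800 0.0000 0.0000 0.0000] k=[17 16 20 17 16 0 0 0 0]
t=12: x=[16.8700 16.6500 19.0900 17.2600 14.0500 2.0800 0.0000 0.0000 0.0000] k=[16 13 17 19 10 3 0 0 0]
t=13: x=[15.6100 13.9100 16.7400 17.5700 10.2600 3.5200 0.3900 0.0000 0.0000] k=[11 12 19 23 11 3 5 0 0]

0.1026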